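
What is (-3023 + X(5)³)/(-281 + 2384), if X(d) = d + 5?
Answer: -2023/2103 ≈ -0.96196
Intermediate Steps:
X(d) = 5 + d
(-3023 + X(5)³)/(-281 + 2384) = (-3023 + (5 + 5)³)/(-281 + 2384) = (-3023 + 10³)/2103 = (-3023 + 1000)*(1/2103) = -2023*1/2103 = -2023/2103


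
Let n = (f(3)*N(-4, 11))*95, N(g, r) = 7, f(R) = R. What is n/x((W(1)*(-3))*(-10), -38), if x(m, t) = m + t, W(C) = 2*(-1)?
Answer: -285/14 ≈ -20.357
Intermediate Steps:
W(C) = -2
n = 1995 (n = (3*7)*95 = 21*95 = 1995)
n/x((W(1)*(-3))*(-10), -38) = 1995/(-2*(-3)*(-10) - 38) = 1995/(6*(-10) - 38) = 1995/(-60 - 38) = 1995/(-98) = 1995*(-1/98) = -285/14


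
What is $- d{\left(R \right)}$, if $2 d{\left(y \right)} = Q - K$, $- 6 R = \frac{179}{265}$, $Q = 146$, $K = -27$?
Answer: $- \frac{173}{2} \approx -86.5$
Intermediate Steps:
$R = - \frac{179}{1590}$ ($R = - \frac{179 \cdot \frac{1}{265}}{6} = \left(- \frac{1}{6}\right) \frac{179}{265} = - \frac{179}{1590} \approx -0.11258$)
$d{\left(y \right)} = \frac{173}{2}$ ($d{\left(y \right)} = \frac{146 - -27}{2} = \frac{146 + 27}{2} = \frac{1}{2} \cdot 173 = \frac{173}{2}$)
$- d{\left(R \right)} = \left(-1\right) \frac{173}{2} = - \frac{173}{2}$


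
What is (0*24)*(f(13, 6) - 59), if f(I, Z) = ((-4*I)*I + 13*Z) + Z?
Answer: 0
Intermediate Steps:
f(I, Z) = -4*I² + 14*Z (f(I, Z) = (-4*I² + 13*Z) + Z = -4*I² + 14*Z)
(0*24)*(f(13, 6) - 59) = (0*24)*((-4*13² + 14*6) - 59) = 0*((-4*169 + 84) - 59) = 0*((-676 + 84) - 59) = 0*(-592 - 59) = 0*(-651) = 0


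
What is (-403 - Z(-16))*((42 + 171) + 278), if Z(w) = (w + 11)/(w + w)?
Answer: -6334391/32 ≈ -1.9795e+5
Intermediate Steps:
Z(w) = (11 + w)/(2*w) (Z(w) = (11 + w)/((2*w)) = (11 + w)*(1/(2*w)) = (11 + w)/(2*w))
(-403 - Z(-16))*((42 + 171) + 278) = (-403 - (11 - 16)/(2*(-16)))*((42 + 171) + 278) = (-403 - (-1)*(-5)/(2*16))*(213 + 278) = (-403 - 1*5/32)*491 = (-403 - 5/32)*491 = -12901/32*491 = -6334391/32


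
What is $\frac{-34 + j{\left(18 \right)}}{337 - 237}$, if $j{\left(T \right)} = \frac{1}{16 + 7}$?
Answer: $- \frac{781}{2300} \approx -0.33957$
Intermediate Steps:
$j{\left(T \right)} = \frac{1}{23}$
$\frac{-34 + j{\left(18 \right)}}{337 - 237} = \frac{-34 + \frac{1}{23}}{337 - 237} = - \frac{781}{23 \cdot 100} = \left(- \frac{781}{23}\right) \frac{1}{100} = - \frac{781}{2300}$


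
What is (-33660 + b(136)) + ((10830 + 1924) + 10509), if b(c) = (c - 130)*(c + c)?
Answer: -8765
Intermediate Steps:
b(c) = 2*c*(-130 + c) (b(c) = (-130 + c)*(2*c) = 2*c*(-130 + c))
(-33660 + b(136)) + ((10830 + 1924) + 10509) = (-33660 + 2*136*(-130 + 136)) + ((10830 + 1924) + 10509) = (-33660 + 2*136*6) + (12754 + 10509) = (-33660 + 1632) + 23263 = -32028 + 23263 = -8765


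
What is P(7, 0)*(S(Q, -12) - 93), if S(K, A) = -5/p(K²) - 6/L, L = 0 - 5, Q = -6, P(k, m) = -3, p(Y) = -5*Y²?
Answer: 594859/2160 ≈ 275.40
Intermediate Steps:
L = -5
S(K, A) = 6/5 + K⁻⁴ (S(K, A) = -5*(-1/(5*K⁴)) - 6/(-5) = -5*(-1/(5*K⁴)) - 6*(-⅕) = -(-1)/K⁴ + 6/5 = K⁻⁴ + 6/5 = 6/5 + K⁻⁴)
P(7, 0)*(S(Q, -12) - 93) = -3*((6/5 + (-6)⁻⁴) - 93) = -3*((6/5 + 1/1296) - 93) = -3*(7781/6480 - 93) = -3*(-594859/6480) = 594859/2160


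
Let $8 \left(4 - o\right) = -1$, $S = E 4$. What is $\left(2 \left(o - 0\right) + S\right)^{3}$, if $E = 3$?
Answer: $\frac{531441}{64} \approx 8303.8$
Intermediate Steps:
$S = 12$ ($S = 3 \cdot 4 = 12$)
$o = \frac{33}{8}$ ($o = 4 - - \frac{1}{8} = 4 + \frac{1}{8} = \frac{33}{8} \approx 4.125$)
$\left(2 \left(o - 0\right) + S\right)^{3} = \left(2 \left(\frac{33}{8} - 0\right) + 12\right)^{3} = \left(2 \left(\frac{33}{8} + 0\right) + 12\right)^{3} = \left(2 \cdot \frac{33}{8} + 12\right)^{3} = \left(\frac{33}{4} + 12\right)^{3} = \left(\frac{81}{4}\right)^{3} = \frac{531441}{64}$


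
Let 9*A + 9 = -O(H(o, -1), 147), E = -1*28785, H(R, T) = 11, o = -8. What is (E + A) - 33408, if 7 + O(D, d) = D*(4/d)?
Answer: -82281677/1323 ≈ -62193.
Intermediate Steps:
O(D, d) = -7 + 4*D/d (O(D, d) = -7 + D*(4/d) = -7 + 4*D/d)
E = -28785
A = -338/1323 (A = -1 + (-(-7 + 4*11/147))/9 = -1 + (-(-7 + 4*11*(1/147)))/9 = -1 + (-(-7 + 44/147))/9 = -1 + (-1*(-985/147))/9 = -1 + (⅑)*(985/147) = -1 + 985/1323 = -338/1323 ≈ -0.25548)
(E + A) - 33408 = (-28785 - 338/1323) - 33408 = -38082893/1323 - 33408 = -82281677/1323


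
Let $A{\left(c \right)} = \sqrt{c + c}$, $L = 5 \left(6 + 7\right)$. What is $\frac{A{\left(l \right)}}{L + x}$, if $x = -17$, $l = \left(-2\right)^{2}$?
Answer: $\frac{\sqrt{2}}{24} \approx 0.058926$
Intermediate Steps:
$l = 4$
$L = 65$ ($L = 5 \cdot 13 = 65$)
$A{\left(c \right)} = \sqrt{2} \sqrt{c}$ ($A{\left(c \right)} = \sqrt{2 c} = \sqrt{2} \sqrt{c}$)
$\frac{A{\left(l \right)}}{L + x} = \frac{\sqrt{2} \sqrt{4}}{65 - 17} = \frac{\sqrt{2} \cdot 2}{48} = 2 \sqrt{2} \cdot \frac{1}{48} = \frac{\sqrt{2}}{24}$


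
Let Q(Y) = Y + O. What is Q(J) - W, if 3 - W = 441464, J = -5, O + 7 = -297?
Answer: 441152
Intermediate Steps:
O = -304 (O = -7 - 297 = -304)
W = -441461 (W = 3 - 1*441464 = 3 - 441464 = -441461)
Q(Y) = -304 + Y (Q(Y) = Y - 304 = -304 + Y)
Q(J) - W = (-304 - 5) - 1*(-441461) = -309 + 441461 = 441152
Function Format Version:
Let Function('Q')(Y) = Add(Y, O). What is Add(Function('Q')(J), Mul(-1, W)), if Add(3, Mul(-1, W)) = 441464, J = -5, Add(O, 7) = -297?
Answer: 441152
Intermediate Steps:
O = -304 (O = Add(-7, -297) = -304)
W = -441461 (W = Add(3, Mul(-1, 441464)) = Add(3, -441464) = -441461)
Function('Q')(Y) = Add(-304, Y) (Function('Q')(Y) = Add(Y, -304) = Add(-304, Y))
Add(Function('Q')(J), Mul(-1, W)) = Add(Add(-304, -5), Mul(-1, -441461)) = Add(-309, 441461) = 441152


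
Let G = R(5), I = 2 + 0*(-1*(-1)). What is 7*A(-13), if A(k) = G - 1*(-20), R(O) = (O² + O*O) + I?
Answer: 504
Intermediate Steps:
I = 2 (I = 2 + 0*1 = 2 + 0 = 2)
R(O) = 2 + 2*O² (R(O) = (O² + O*O) + 2 = (O² + O²) + 2 = 2*O² + 2 = 2 + 2*O²)
G = 52 (G = 2 + 2*5² = 2 + 2*25 = 2 + 50 = 52)
A(k) = 72 (A(k) = 52 - 1*(-20) = 52 + 20 = 72)
7*A(-13) = 7*72 = 504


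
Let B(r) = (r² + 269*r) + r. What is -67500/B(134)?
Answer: -16875/13534 ≈ -1.2469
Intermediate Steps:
B(r) = r² + 270*r
-67500/B(134) = -67500*1/(134*(270 + 134)) = -67500/(134*404) = -67500/54136 = -67500*1/54136 = -16875/13534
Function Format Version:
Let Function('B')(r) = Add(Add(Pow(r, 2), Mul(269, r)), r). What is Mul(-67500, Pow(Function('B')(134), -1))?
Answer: Rational(-16875, 13534) ≈ -1.2469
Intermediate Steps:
Function('B')(r) = Add(Pow(r, 2), Mul(270, r))
Mul(-67500, Pow(Function('B')(134), -1)) = Mul(-67500, Pow(Mul(134, Add(270, 134)), -1)) = Mul(-67500, Pow(Mul(134, 404), -1)) = Mul(-67500, Pow(54136, -1)) = Mul(-67500, Rational(1, 54136)) = Rational(-16875, 13534)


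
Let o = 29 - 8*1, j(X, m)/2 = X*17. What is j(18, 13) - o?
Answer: 591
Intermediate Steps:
j(X, m) = 34*X (j(X, m) = 2*(X*17) = 2*(17*X) = 34*X)
o = 21 (o = 29 - 8 = 21)
j(18, 13) - o = 34*18 - 1*21 = 612 - 21 = 591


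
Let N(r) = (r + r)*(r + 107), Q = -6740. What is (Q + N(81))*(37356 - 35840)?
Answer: 35953456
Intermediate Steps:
N(r) = 2*r*(107 + r) (N(r) = (2*r)*(107 + r) = 2*r*(107 + r))
(Q + N(81))*(37356 - 35840) = (-6740 + 2*81*(107 + 81))*(37356 - 35840) = (-6740 + 2*81*188)*1516 = (-6740 + 30456)*1516 = 23716*1516 = 35953456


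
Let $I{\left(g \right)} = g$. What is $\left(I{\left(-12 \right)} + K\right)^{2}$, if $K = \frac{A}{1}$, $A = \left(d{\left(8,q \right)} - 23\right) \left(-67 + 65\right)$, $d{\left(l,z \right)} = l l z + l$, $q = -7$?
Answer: $835396$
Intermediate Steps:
$d{\left(l,z \right)} = l + z l^{2}$ ($d{\left(l,z \right)} = l^{2} z + l = z l^{2} + l = l + z l^{2}$)
$A = 926$ ($A = \left(8 \left(1 + 8 \left(-7\right)\right) - 23\right) \left(-67 + 65\right) = \left(8 \left(1 - 56\right) - 23\right) \left(-2\right) = \left(8 \left(-55\right) - 23\right) \left(-2\right) = \left(-440 - 23\right) \left(-2\right) = \left(-463\right) \left(-2\right) = 926$)
$K = 926$ ($K = \frac{926}{1} = 926 \cdot 1 = 926$)
$\left(I{\left(-12 \right)} + K\right)^{2} = \left(-12 + 926\right)^{2} = 914^{2} = 835396$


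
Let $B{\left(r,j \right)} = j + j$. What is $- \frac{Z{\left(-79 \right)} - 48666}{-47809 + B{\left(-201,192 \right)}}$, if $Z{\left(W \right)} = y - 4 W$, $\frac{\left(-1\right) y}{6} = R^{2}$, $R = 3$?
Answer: $- \frac{48404}{47425} \approx -1.0206$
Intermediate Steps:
$y = -54$ ($y = - 6 \cdot 3^{2} = \left(-6\right) 9 = -54$)
$B{\left(r,j \right)} = 2 j$
$Z{\left(W \right)} = -54 - 4 W$
$- \frac{Z{\left(-79 \right)} - 48666}{-47809 + B{\left(-201,192 \right)}} = - \frac{\left(-54 - -316\right) - 48666}{-47809 + 2 \cdot 192} = - \frac{\left(-54 + 316\right) - 48666}{-47809 + 384} = - \frac{262 - 48666}{-47425} = - \frac{\left(-48404\right) \left(-1\right)}{47425} = \left(-1\right) \frac{48404}{47425} = - \frac{48404}{47425}$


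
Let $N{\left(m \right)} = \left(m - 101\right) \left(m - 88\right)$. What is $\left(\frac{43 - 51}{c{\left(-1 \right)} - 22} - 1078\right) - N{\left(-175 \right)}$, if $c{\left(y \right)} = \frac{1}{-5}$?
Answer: $- \frac{8176886}{111} \approx -73666.0$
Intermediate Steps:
$c{\left(y \right)} = - \frac{1}{5}$
$N{\left(m \right)} = \left(-101 + m\right) \left(-88 + m\right)$
$\left(\frac{43 - 51}{c{\left(-1 \right)} - 22} - 1078\right) - N{\left(-175 \right)} = \left(\frac{43 - 51}{- \frac{1}{5} - 22} - 1078\right) - \left(8888 + \left(-175\right)^{2} - -33075\right) = \left(- \frac{8}{- \frac{111}{5}} - 1078\right) - \left(8888 + 30625 + 33075\right) = \left(\left(-8\right) \left(- \frac{5}{111}\right) - 1078\right) - 72588 = \left(\frac{40}{111} - 1078\right) - 72588 = - \frac{119618}{111} - 72588 = - \frac{8176886}{111}$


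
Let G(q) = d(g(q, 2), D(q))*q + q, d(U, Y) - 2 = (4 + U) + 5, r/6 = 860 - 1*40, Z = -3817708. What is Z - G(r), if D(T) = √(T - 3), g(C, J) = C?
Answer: -28083148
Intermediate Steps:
r = 4920 (r = 6*(860 - 1*40) = 6*(860 - 40) = 6*820 = 4920)
D(T) = √(-3 + T)
d(U, Y) = 11 + U (d(U, Y) = 2 + ((4 + U) + 5) = 2 + (9 + U) = 11 + U)
G(q) = q + q*(11 + q) (G(q) = (11 + q)*q + q = q*(11 + q) + q = q + q*(11 + q))
Z - G(r) = -3817708 - 4920*(12 + 4920) = -3817708 - 4920*4932 = -3817708 - 1*24265440 = -3817708 - 24265440 = -28083148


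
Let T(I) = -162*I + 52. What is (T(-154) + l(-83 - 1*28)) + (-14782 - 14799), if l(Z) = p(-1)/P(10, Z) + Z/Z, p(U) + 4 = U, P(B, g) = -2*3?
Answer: -27475/6 ≈ -4579.2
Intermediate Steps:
P(B, g) = -6
p(U) = -4 + U
T(I) = 52 - 162*I
l(Z) = 11/6 (l(Z) = (-4 - 1)/(-6) + Z/Z = -5*(-⅙) + 1 = ⅚ + 1 = 11/6)
(T(-154) + l(-83 - 1*28)) + (-14782 - 14799) = ((52 - 162*(-154)) + 11/6) + (-14782 - 14799) = ((52 + 24948) + 11/6) - 29581 = (25000 + 11/6) - 29581 = 150011/6 - 29581 = -27475/6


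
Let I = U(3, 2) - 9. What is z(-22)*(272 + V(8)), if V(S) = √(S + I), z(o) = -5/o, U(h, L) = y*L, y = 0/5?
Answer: 680/11 + 5*I/22 ≈ 61.818 + 0.22727*I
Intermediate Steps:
y = 0 (y = 0*(⅕) = 0)
U(h, L) = 0 (U(h, L) = 0*L = 0)
I = -9 (I = 0 - 9 = -9)
V(S) = √(-9 + S) (V(S) = √(S - 9) = √(-9 + S))
z(-22)*(272 + V(8)) = (-5/(-22))*(272 + √(-9 + 8)) = (-5*(-1/22))*(272 + √(-1)) = 5*(272 + I)/22 = 680/11 + 5*I/22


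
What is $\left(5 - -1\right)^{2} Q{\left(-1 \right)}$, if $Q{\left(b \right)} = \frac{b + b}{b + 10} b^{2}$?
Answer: $-8$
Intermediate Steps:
$Q{\left(b \right)} = \frac{2 b^{3}}{10 + b}$ ($Q{\left(b \right)} = \frac{2 b}{10 + b} b^{2} = \frac{2 b^{3}}{10 + b}$)
$\left(5 - -1\right)^{2} Q{\left(-1 \right)} = \left(5 - -1\right)^{2} \frac{2 \left(-1\right)^{3}}{10 - 1} = \left(5 + 1\right)^{2} \cdot 2 \left(-1\right) \frac{1}{9} = 6^{2} \cdot 2 \left(-1\right) \frac{1}{9} = 36 \left(- \frac{2}{9}\right) = -8$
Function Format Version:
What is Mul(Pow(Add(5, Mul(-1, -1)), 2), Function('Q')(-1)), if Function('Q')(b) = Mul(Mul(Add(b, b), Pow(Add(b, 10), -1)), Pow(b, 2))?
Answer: -8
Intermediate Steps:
Function('Q')(b) = Mul(2, Pow(b, 3), Pow(Add(10, b), -1)) (Function('Q')(b) = Mul(Mul(Mul(2, b), Pow(Add(10, b), -1)), Pow(b, 2)) = Mul(Mul(2, b, Pow(Add(10, b), -1)), Pow(b, 2)) = Mul(2, Pow(b, 3), Pow(Add(10, b), -1)))
Mul(Pow(Add(5, Mul(-1, -1)), 2), Function('Q')(-1)) = Mul(Pow(Add(5, Mul(-1, -1)), 2), Mul(2, Pow(-1, 3), Pow(Add(10, -1), -1))) = Mul(Pow(Add(5, 1), 2), Mul(2, -1, Pow(9, -1))) = Mul(Pow(6, 2), Mul(2, -1, Rational(1, 9))) = Mul(36, Rational(-2, 9)) = -8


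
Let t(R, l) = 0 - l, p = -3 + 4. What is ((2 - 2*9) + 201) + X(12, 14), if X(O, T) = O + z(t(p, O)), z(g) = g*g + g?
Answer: 329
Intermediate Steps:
p = 1
t(R, l) = -l
z(g) = g + g² (z(g) = g² + g = g + g²)
X(O, T) = O - O*(1 - O) (X(O, T) = O + (-O)*(1 - O) = O - O*(1 - O))
((2 - 2*9) + 201) + X(12, 14) = ((2 - 2*9) + 201) + 12² = ((2 - 18) + 201) + 144 = (-16 + 201) + 144 = 185 + 144 = 329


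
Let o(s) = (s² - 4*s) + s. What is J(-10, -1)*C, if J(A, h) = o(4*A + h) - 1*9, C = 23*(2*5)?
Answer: 412850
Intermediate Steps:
C = 230 (C = 23*10 = 230)
o(s) = s² - 3*s
J(A, h) = -9 + (h + 4*A)*(-3 + h + 4*A) (J(A, h) = (4*A + h)*(-3 + (4*A + h)) - 1*9 = (h + 4*A)*(-3 + (h + 4*A)) - 9 = (h + 4*A)*(-3 + h + 4*A) - 9 = -9 + (h + 4*A)*(-3 + h + 4*A))
J(-10, -1)*C = (-9 + (-1 + 4*(-10))*(-3 - 1 + 4*(-10)))*230 = (-9 + (-1 - 40)*(-3 - 1 - 40))*230 = (-9 - 41*(-44))*230 = (-9 + 1804)*230 = 1795*230 = 412850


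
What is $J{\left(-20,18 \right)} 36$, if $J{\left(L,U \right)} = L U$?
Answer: $-12960$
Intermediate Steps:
$J{\left(-20,18 \right)} 36 = \left(-20\right) 18 \cdot 36 = \left(-360\right) 36 = -12960$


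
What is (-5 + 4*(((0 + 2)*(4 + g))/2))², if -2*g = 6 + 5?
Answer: 121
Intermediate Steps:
g = -11/2 (g = -(6 + 5)/2 = -½*11 = -11/2 ≈ -5.5000)
(-5 + 4*(((0 + 2)*(4 + g))/2))² = (-5 + 4*(((0 + 2)*(4 - 11/2))/2))² = (-5 + 4*((2*(-3/2))*(½)))² = (-5 + 4*(-3*½))² = (-5 + 4*(-3/2))² = (-5 - 6)² = (-11)² = 121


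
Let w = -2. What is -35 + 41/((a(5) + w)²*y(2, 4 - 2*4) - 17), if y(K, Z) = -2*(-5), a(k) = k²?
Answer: -184514/5273 ≈ -34.992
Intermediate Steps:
y(K, Z) = 10
-35 + 41/((a(5) + w)²*y(2, 4 - 2*4) - 17) = -35 + 41/((5² - 2)²*10 - 17) = -35 + 41/((25 - 2)²*10 - 17) = -35 + 41/(23²*10 - 17) = -35 + 41/(529*10 - 17) = -35 + 41/(5290 - 17) = -35 + 41/5273 = -184514/5273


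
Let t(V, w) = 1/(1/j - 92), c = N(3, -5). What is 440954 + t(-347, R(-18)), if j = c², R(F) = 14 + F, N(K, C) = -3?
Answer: 364668949/827 ≈ 4.4095e+5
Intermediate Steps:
c = -3
j = 9 (j = (-3)² = 9)
t(V, w) = -9/827 (t(V, w) = 1/(1/9 - 92) = 1/(⅑ - 92) = 1/(-827/9) = -9/827)
440954 + t(-347, R(-18)) = 440954 - 9/827 = 364668949/827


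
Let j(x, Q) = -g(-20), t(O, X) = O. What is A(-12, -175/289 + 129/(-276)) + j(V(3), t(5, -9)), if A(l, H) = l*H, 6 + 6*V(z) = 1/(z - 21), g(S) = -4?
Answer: 112169/6647 ≈ 16.875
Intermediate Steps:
V(z) = -1 + 1/(6*(-21 + z)) (V(z) = -1 + 1/(6*(z - 21)) = -1 + 1/(6*(-21 + z)))
j(x, Q) = 4 (j(x, Q) = -1*(-4) = 4)
A(l, H) = H*l
A(-12, -175/289 + 129/(-276)) + j(V(3), t(5, -9)) = (-175/289 + 129/(-276))*(-12) + 4 = (-175*1/289 + 129*(-1/276))*(-12) + 4 = (-175/289 - 43/92)*(-12) + 4 = -28527/26588*(-12) + 4 = 85581/6647 + 4 = 112169/6647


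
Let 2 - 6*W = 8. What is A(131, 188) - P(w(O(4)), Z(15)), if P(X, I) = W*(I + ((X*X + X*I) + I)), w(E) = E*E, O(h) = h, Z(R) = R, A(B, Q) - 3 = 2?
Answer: 531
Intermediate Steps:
W = -1 (W = 1/3 - 1/6*8 = 1/3 - 4/3 = -1)
A(B, Q) = 5 (A(B, Q) = 3 + 2 = 5)
w(E) = E**2
P(X, I) = -X**2 - 2*I - I*X (P(X, I) = -(I + ((X*X + X*I) + I)) = -(I + ((X**2 + I*X) + I)) = -(I + (I + X**2 + I*X)) = -(X**2 + 2*I + I*X) = -X**2 - 2*I - I*X)
A(131, 188) - P(w(O(4)), Z(15)) = 5 - (-(4**2)**2 - 2*15 - 1*15*4**2) = 5 - (-1*16**2 - 30 - 1*15*16) = 5 - (-1*256 - 30 - 240) = 5 - (-256 - 30 - 240) = 5 - 1*(-526) = 5 + 526 = 531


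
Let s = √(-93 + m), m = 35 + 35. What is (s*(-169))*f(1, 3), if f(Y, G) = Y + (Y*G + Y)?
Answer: -845*I*√23 ≈ -4052.5*I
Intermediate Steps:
m = 70
f(Y, G) = 2*Y + G*Y (f(Y, G) = Y + (G*Y + Y) = Y + (Y + G*Y) = 2*Y + G*Y)
s = I*√23 (s = √(-93 + 70) = √(-23) = I*√23 ≈ 4.7958*I)
(s*(-169))*f(1, 3) = ((I*√23)*(-169))*(1*(2 + 3)) = (-169*I*√23)*(1*5) = -169*I*√23*5 = -845*I*√23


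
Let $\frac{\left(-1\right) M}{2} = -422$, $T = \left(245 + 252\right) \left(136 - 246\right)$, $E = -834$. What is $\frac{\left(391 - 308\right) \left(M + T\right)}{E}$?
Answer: $\frac{744593}{139} \approx 5356.8$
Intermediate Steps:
$T = -54670$ ($T = 497 \left(-110\right) = -54670$)
$M = 844$ ($M = \left(-2\right) \left(-422\right) = 844$)
$\frac{\left(391 - 308\right) \left(M + T\right)}{E} = \frac{\left(391 - 308\right) \left(844 - 54670\right)}{-834} = 83 \left(-53826\right) \left(- \frac{1}{834}\right) = \left(-4467558\right) \left(- \frac{1}{834}\right) = \frac{744593}{139}$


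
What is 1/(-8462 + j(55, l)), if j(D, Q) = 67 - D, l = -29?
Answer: -1/8450 ≈ -0.00011834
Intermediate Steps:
1/(-8462 + j(55, l)) = 1/(-8462 + (67 - 1*55)) = 1/(-8462 + (67 - 55)) = 1/(-8462 + 12) = 1/(-8450) = -1/8450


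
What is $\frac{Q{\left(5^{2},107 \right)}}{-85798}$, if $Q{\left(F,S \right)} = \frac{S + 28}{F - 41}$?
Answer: $\frac{135}{1372768} \approx 9.8341 \cdot 10^{-5}$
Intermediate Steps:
$Q{\left(F,S \right)} = \frac{28 + S}{-41 + F}$
$\frac{Q{\left(5^{2},107 \right)}}{-85798} = \frac{\frac{1}{-41 + 5^{2}} \left(28 + 107\right)}{-85798} = \frac{1}{-41 + 25} \cdot 135 \left(- \frac{1}{85798}\right) = \frac{1}{-16} \cdot 135 \left(- \frac{1}{85798}\right) = \left(- \frac{1}{16}\right) 135 \left(- \frac{1}{85798}\right) = \left(- \frac{135}{16}\right) \left(- \frac{1}{85798}\right) = \frac{135}{1372768}$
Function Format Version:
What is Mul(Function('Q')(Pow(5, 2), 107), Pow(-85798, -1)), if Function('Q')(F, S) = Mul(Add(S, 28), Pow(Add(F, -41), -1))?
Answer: Rational(135, 1372768) ≈ 9.8341e-5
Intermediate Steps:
Function('Q')(F, S) = Mul(Pow(Add(-41, F), -1), Add(28, S)) (Function('Q')(F, S) = Mul(Add(28, S), Pow(Add(-41, F), -1)) = Mul(Pow(Add(-41, F), -1), Add(28, S)))
Mul(Function('Q')(Pow(5, 2), 107), Pow(-85798, -1)) = Mul(Mul(Pow(Add(-41, Pow(5, 2)), -1), Add(28, 107)), Pow(-85798, -1)) = Mul(Mul(Pow(Add(-41, 25), -1), 135), Rational(-1, 85798)) = Mul(Mul(Pow(-16, -1), 135), Rational(-1, 85798)) = Mul(Mul(Rational(-1, 16), 135), Rational(-1, 85798)) = Mul(Rational(-135, 16), Rational(-1, 85798)) = Rational(135, 1372768)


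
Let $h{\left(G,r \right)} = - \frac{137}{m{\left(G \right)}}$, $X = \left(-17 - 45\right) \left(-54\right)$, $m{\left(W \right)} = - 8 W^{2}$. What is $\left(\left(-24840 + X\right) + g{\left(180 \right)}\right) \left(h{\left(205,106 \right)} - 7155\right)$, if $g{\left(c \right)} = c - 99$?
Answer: $\frac{51504393087693}{336200} \approx 1.532 \cdot 10^{8}$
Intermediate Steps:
$g{\left(c \right)} = -99 + c$
$X = 3348$ ($X = \left(-62\right) \left(-54\right) = 3348$)
$h{\left(G,r \right)} = \frac{137}{8 G^{2}}$ ($h{\left(G,r \right)} = - \frac{137}{\left(-8\right) G^{2}} = - 137 \left(- \frac{1}{8 G^{2}}\right) = \frac{137}{8 G^{2}}$)
$\left(\left(-24840 + X\right) + g{\left(180 \right)}\right) \left(h{\left(205,106 \right)} - 7155\right) = \left(\left(-24840 + 3348\right) + \left(-99 + 180\right)\right) \left(\frac{137}{8 \cdot 42025} - 7155\right) = \left(-21492 + 81\right) \left(\frac{137}{8} \cdot \frac{1}{42025} - 7155\right) = - 21411 \left(\frac{137}{336200} - 7155\right) = \left(-21411\right) \left(- \frac{2405510863}{336200}\right) = \frac{51504393087693}{336200}$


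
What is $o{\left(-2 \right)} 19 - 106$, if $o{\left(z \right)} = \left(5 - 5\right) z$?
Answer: $-106$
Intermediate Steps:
$o{\left(z \right)} = 0$ ($o{\left(z \right)} = 0 z = 0$)
$o{\left(-2 \right)} 19 - 106 = 0 \cdot 19 - 106 = 0 - 106 = -106$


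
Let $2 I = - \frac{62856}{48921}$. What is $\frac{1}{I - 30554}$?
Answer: $- \frac{16307}{498254554} \approx -3.2728 \cdot 10^{-5}$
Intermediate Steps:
$I = - \frac{10476}{16307}$ ($I = \frac{\left(-62856\right) \frac{1}{48921}}{2} = \frac{1}{2} \left(- \frac{20952}{16307}\right) = - \frac{10476}{16307} \approx -0.64242$)
$\frac{1}{I - 30554} = \frac{1}{- \frac{10476}{16307} - 30554} = \frac{1}{- \frac{498254554}{16307}} = - \frac{16307}{498254554}$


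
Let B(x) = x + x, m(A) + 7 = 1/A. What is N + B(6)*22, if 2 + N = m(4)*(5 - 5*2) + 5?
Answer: 1203/4 ≈ 300.75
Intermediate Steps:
m(A) = -7 + 1/A
B(x) = 2*x
N = 147/4 (N = -2 + ((-7 + 1/4)*(5 - 5*2) + 5) = -2 + ((-7 + 1/4)*(5 - 10) + 5) = -2 + (-27/4*(-5) + 5) = -2 + (135/4 + 5) = -2 + 155/4 = 147/4 ≈ 36.750)
N + B(6)*22 = 147/4 + (2*6)*22 = 147/4 + 12*22 = 147/4 + 264 = 1203/4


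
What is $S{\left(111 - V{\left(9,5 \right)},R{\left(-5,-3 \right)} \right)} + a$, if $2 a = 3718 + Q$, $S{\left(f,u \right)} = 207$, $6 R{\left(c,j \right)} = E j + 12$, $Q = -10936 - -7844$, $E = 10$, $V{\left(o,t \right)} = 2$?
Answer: $520$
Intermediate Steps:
$Q = -3092$ ($Q = -10936 + 7844 = -3092$)
$R{\left(c,j \right)} = 2 + \frac{5 j}{3}$ ($R{\left(c,j \right)} = \frac{10 j + 12}{6} = \frac{12 + 10 j}{6} = 2 + \frac{5 j}{3}$)
$a = 313$ ($a = \frac{3718 - 3092}{2} = \frac{1}{2} \cdot 626 = 313$)
$S{\left(111 - V{\left(9,5 \right)},R{\left(-5,-3 \right)} \right)} + a = 207 + 313 = 520$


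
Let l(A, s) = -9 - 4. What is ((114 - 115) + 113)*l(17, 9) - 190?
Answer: -1646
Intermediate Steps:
l(A, s) = -13
((114 - 115) + 113)*l(17, 9) - 190 = ((114 - 115) + 113)*(-13) - 190 = (-1 + 113)*(-13) - 190 = 112*(-13) - 190 = -1456 - 190 = -1646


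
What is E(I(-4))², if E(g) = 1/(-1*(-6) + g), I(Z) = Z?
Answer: ¼ ≈ 0.25000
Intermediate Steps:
E(g) = 1/(6 + g)
E(I(-4))² = (1/(6 - 4))² = (1/2)² = (½)² = ¼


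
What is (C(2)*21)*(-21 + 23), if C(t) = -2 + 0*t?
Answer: -84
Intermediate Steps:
C(t) = -2 (C(t) = -2 + 0 = -2)
(C(2)*21)*(-21 + 23) = (-2*21)*(-21 + 23) = -42*2 = -84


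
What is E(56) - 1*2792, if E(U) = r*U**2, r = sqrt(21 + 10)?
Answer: -2792 + 3136*sqrt(31) ≈ 14669.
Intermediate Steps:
r = sqrt(31) ≈ 5.5678
E(U) = sqrt(31)*U**2
E(56) - 1*2792 = sqrt(31)*56**2 - 1*2792 = sqrt(31)*3136 - 2792 = 3136*sqrt(31) - 2792 = -2792 + 3136*sqrt(31)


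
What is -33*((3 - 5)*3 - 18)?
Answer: 792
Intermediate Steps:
-33*((3 - 5)*3 - 18) = -33*(-2*3 - 18) = -33*(-6 - 18) = -33*(-24) = 792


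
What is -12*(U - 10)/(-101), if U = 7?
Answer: -36/101 ≈ -0.35644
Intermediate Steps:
-12*(U - 10)/(-101) = -12*(7 - 10)/(-101) = -12*(-3)*(-1/101) = 36*(-1/101) = -36/101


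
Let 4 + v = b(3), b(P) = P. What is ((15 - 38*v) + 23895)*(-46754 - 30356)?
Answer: -1846630280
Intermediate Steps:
v = -1 (v = -4 + 3 = -1)
((15 - 38*v) + 23895)*(-46754 - 30356) = ((15 - 38*(-1)) + 23895)*(-46754 - 30356) = ((15 + 38) + 23895)*(-77110) = (53 + 23895)*(-77110) = 23948*(-77110) = -1846630280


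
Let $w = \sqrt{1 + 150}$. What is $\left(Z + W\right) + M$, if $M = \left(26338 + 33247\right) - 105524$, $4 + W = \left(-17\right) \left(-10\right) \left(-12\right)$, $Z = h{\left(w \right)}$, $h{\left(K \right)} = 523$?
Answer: $-47460$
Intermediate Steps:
$w = \sqrt{151} \approx 12.288$
$Z = 523$
$W = -2044$ ($W = -4 + \left(-17\right) \left(-10\right) \left(-12\right) = -4 + 170 \left(-12\right) = -4 - 2040 = -2044$)
$M = -45939$ ($M = 59585 - 105524 = -45939$)
$\left(Z + W\right) + M = \left(523 - 2044\right) - 45939 = -1521 - 45939 = -47460$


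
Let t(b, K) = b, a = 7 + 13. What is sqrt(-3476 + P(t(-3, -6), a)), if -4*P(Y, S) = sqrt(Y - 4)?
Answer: sqrt(-13904 - I*sqrt(7))/2 ≈ 0.0056094 - 58.958*I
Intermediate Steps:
a = 20
P(Y, S) = -sqrt(-4 + Y)/4 (P(Y, S) = -sqrt(Y - 4)/4 = -sqrt(-4 + Y)/4)
sqrt(-3476 + P(t(-3, -6), a)) = sqrt(-3476 - sqrt(-4 - 3)/4) = sqrt(-3476 - I*sqrt(7)/4)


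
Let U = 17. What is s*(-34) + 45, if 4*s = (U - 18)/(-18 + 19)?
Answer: 107/2 ≈ 53.500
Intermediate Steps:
s = -¼ (s = ((17 - 18)/(-18 + 19))/4 = (-1/1)/4 = (-1*1)/4 = (¼)*(-1) = -¼ ≈ -0.25000)
s*(-34) + 45 = -¼*(-34) + 45 = 17/2 + 45 = 107/2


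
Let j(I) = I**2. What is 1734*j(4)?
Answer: 27744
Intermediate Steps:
1734*j(4) = 1734*4**2 = 1734*16 = 27744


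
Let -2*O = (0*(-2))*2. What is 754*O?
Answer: 0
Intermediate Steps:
O = 0 (O = -0*(-2)*2/2 = -0*2 = -½*0 = 0)
754*O = 754*0 = 0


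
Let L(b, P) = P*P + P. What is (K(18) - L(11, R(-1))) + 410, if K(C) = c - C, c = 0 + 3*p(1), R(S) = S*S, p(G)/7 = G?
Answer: 411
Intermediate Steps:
p(G) = 7*G
R(S) = S**2
c = 21 (c = 0 + 3*(7*1) = 0 + 3*7 = 0 + 21 = 21)
L(b, P) = P + P**2 (L(b, P) = P**2 + P = P + P**2)
K(C) = 21 - C
(K(18) - L(11, R(-1))) + 410 = ((21 - 1*18) - (-1)**2*(1 + (-1)**2)) + 410 = ((21 - 18) - (1 + 1)) + 410 = (3 - 2) + 410 = 1 + 410 = 411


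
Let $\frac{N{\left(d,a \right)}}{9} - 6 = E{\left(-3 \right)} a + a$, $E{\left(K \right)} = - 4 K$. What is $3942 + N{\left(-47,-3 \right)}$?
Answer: $3645$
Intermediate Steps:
$N{\left(d,a \right)} = 54 + 117 a$ ($N{\left(d,a \right)} = 54 + 9 \left(\left(-4\right) \left(-3\right) a + a\right) = 54 + 9 \left(12 a + a\right) = 54 + 9 \cdot 13 a = 54 + 117 a$)
$3942 + N{\left(-47,-3 \right)} = 3942 + \left(54 + 117 \left(-3\right)\right) = 3942 + \left(54 - 351\right) = 3942 - 297 = 3645$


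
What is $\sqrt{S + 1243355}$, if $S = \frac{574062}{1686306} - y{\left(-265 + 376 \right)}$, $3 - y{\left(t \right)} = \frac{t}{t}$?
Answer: $\frac{4 \sqrt{6138253958797730}}{281051} \approx 1115.1$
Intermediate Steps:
$y{\left(t \right)} = 2$ ($y{\left(t \right)} = 3 - \frac{t}{t} = 3 - 1 = 2$)
$S = - \frac{466425}{281051}$ ($S = \frac{574062}{1686306} - 2 = 574062 \cdot \frac{1}{1686306} - 2 = \frac{95677}{281051} - 2 = - \frac{466425}{281051} \approx -1.6596$)
$\sqrt{S + 1243355} = \sqrt{- \frac{466425}{281051} + 1243355} = \sqrt{\frac{349445699680}{281051}} = \frac{4 \sqrt{6138253958797730}}{281051}$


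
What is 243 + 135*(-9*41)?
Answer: -49572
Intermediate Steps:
243 + 135*(-9*41) = 243 + 135*(-369) = 243 - 49815 = -49572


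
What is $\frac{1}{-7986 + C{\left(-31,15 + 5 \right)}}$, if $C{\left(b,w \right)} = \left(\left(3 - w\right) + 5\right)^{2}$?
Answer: $- \frac{1}{7842} \approx -0.00012752$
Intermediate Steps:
$C{\left(b,w \right)} = \left(8 - w\right)^{2}$
$\frac{1}{-7986 + C{\left(-31,15 + 5 \right)}} = \frac{1}{-7986 + \left(-8 + \left(15 + 5\right)\right)^{2}} = \frac{1}{-7986 + \left(-8 + 20\right)^{2}} = \frac{1}{-7986 + 12^{2}} = \frac{1}{-7986 + 144} = \frac{1}{-7842} = - \frac{1}{7842}$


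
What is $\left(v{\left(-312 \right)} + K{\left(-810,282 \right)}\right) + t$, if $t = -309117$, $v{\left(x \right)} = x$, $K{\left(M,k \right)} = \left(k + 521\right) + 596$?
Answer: $-308030$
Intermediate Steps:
$K{\left(M,k \right)} = 1117 + k$ ($K{\left(M,k \right)} = \left(521 + k\right) + 596 = 1117 + k$)
$\left(v{\left(-312 \right)} + K{\left(-810,282 \right)}\right) + t = \left(-312 + \left(1117 + 282\right)\right) - 309117 = \left(-312 + 1399\right) - 309117 = 1087 - 309117 = -308030$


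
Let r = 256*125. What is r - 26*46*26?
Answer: 904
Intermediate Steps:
r = 32000
r - 26*46*26 = 32000 - 26*46*26 = 32000 - 1196*26 = 32000 - 31096 = 904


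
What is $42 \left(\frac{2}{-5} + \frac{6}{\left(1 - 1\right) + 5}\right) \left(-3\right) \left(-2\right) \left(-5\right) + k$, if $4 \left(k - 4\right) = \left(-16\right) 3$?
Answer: $-1016$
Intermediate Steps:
$k = -8$ ($k = 4 + \frac{\left(-16\right) 3}{4} = 4 + \frac{1}{4} \left(-48\right) = 4 - 12 = -8$)
$42 \left(\frac{2}{-5} + \frac{6}{\left(1 - 1\right) + 5}\right) \left(-3\right) \left(-2\right) \left(-5\right) + k = 42 \left(\frac{2}{-5} + \frac{6}{\left(1 - 1\right) + 5}\right) \left(-3\right) \left(-2\right) \left(-5\right) - 8 = 42 \left(2 \left(- \frac{1}{5}\right) + \frac{6}{0 + 5}\right) 6 \left(-5\right) - 8 = 42 \left(- \frac{2}{5} + \frac{6}{5}\right) \left(-30\right) - 8 = 42 \cdot \frac{4}{5} \left(-30\right) - 8 = \frac{168}{5} \left(-30\right) - 8 = -1008 - 8 = -1016$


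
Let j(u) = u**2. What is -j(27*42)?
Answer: -1285956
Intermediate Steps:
-j(27*42) = -(27*42)**2 = -1*1134**2 = -1*1285956 = -1285956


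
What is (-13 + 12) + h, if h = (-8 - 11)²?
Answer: 360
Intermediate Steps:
h = 361 (h = (-19)² = 361)
(-13 + 12) + h = (-13 + 12) + 361 = -1 + 361 = 360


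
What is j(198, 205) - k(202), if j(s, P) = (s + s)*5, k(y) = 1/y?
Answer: 399959/202 ≈ 1980.0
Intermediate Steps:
j(s, P) = 10*s (j(s, P) = (2*s)*5 = 10*s)
j(198, 205) - k(202) = 10*198 - 1/202 = 1980 - 1*1/202 = 1980 - 1/202 = 399959/202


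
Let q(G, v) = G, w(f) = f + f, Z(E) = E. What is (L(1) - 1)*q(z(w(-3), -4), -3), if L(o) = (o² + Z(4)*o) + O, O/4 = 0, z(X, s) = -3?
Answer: -12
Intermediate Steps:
w(f) = 2*f
O = 0 (O = 4*0 = 0)
L(o) = o² + 4*o (L(o) = (o² + 4*o) + 0 = o² + 4*o)
(L(1) - 1)*q(z(w(-3), -4), -3) = (1*(4 + 1) - 1)*(-3) = (1*5 - 1)*(-3) = (5 - 1)*(-3) = 4*(-3) = -12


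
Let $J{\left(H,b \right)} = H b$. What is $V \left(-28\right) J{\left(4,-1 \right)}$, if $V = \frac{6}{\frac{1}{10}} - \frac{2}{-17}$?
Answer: $\frac{114464}{17} \approx 6733.2$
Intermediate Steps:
$V = \frac{1022}{17}$ ($V = 6 \frac{1}{\frac{1}{10}} - - \frac{2}{17} = 6 \cdot 10 + \frac{2}{17} = 60 + \frac{2}{17} = \frac{1022}{17} \approx 60.118$)
$V \left(-28\right) J{\left(4,-1 \right)} = \frac{1022}{17} \left(-28\right) 4 \left(-1\right) = \left(- \frac{28616}{17}\right) \left(-4\right) = \frac{114464}{17}$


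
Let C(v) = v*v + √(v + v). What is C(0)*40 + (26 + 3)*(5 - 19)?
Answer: -406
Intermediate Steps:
C(v) = v² + √2*√v (C(v) = v² + √(2*v) = v² + √2*√v)
C(0)*40 + (26 + 3)*(5 - 19) = (0² + √2*√0)*40 + (26 + 3)*(5 - 19) = (0 + √2*0)*40 + 29*(-14) = (0 + 0)*40 - 406 = 0*40 - 406 = 0 - 406 = -406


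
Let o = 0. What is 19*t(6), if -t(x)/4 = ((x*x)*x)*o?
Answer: 0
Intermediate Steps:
t(x) = 0 (t(x) = -4*(x*x)*x*0 = -4*x²*x*0 = -4*x³*0 = -4*0 = 0)
19*t(6) = 19*0 = 0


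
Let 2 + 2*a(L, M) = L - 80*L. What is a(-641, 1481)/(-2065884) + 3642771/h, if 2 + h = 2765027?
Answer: 1656785786467/1269382423800 ≈ 1.3052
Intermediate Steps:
h = 2765025 (h = -2 + 2765027 = 2765025)
a(L, M) = -1 - 79*L/2 (a(L, M) = -1 + (L - 80*L)/2 = -1 + (-79*L)/2 = -1 - 79*L/2)
a(-641, 1481)/(-2065884) + 3642771/h = (-1 - 79/2*(-641))/(-2065884) + 3642771/2765025 = (-1 + 50639/2)*(-1/2065884) + 3642771*(1/2765025) = (50637/2)*(-1/2065884) + 1214257/921675 = -16879/1377256 + 1214257/921675 = 1656785786467/1269382423800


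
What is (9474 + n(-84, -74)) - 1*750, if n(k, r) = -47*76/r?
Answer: 324574/37 ≈ 8772.3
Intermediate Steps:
n(k, r) = -3572/r (n(k, r) = -47*76/r = -3572/r)
(9474 + n(-84, -74)) - 1*750 = (9474 - 3572/(-74)) - 1*750 = (9474 - 3572*(-1/74)) - 750 = (9474 + 1786/37) - 750 = 352324/37 - 750 = 324574/37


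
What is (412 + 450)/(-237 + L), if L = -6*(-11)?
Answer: -862/171 ≈ -5.0409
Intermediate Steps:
L = 66
(412 + 450)/(-237 + L) = (412 + 450)/(-237 + 66) = 862/(-171) = 862*(-1/171) = -862/171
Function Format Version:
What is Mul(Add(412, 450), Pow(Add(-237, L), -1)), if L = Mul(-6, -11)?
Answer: Rational(-862, 171) ≈ -5.0409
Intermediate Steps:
L = 66
Mul(Add(412, 450), Pow(Add(-237, L), -1)) = Mul(Add(412, 450), Pow(Add(-237, 66), -1)) = Mul(862, Pow(-171, -1)) = Mul(862, Rational(-1, 171)) = Rational(-862, 171)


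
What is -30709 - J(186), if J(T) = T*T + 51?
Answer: -65356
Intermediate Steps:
J(T) = 51 + T² (J(T) = T² + 51 = 51 + T²)
-30709 - J(186) = -30709 - (51 + 186²) = -30709 - (51 + 34596) = -30709 - 1*34647 = -30709 - 34647 = -65356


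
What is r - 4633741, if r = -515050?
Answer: -5148791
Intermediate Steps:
r - 4633741 = -515050 - 4633741 = -5148791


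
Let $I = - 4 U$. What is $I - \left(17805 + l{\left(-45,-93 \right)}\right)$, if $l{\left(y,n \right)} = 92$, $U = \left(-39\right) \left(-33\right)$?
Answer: $-23045$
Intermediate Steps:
$U = 1287$
$I = -5148$ ($I = \left(-4\right) 1287 = -5148$)
$I - \left(17805 + l{\left(-45,-93 \right)}\right) = -5148 - \left(17805 + 92\right) = -5148 - 17897 = -23045$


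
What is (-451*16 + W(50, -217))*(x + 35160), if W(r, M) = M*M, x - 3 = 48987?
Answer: 3355312950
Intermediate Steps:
x = 48990 (x = 3 + 48987 = 48990)
W(r, M) = M**2
(-451*16 + W(50, -217))*(x + 35160) = (-451*16 + (-217)**2)*(48990 + 35160) = (-7216 + 47089)*84150 = 39873*84150 = 3355312950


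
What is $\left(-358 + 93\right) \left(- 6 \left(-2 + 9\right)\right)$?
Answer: $11130$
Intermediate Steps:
$\left(-358 + 93\right) \left(- 6 \left(-2 + 9\right)\right) = - 265 \left(\left(-6\right) 7\right) = \left(-265\right) \left(-42\right) = 11130$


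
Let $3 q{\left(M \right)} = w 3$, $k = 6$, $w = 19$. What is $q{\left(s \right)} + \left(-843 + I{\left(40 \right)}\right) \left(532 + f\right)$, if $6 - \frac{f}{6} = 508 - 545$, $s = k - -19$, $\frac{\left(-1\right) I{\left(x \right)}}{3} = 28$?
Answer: $-732311$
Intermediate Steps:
$I{\left(x \right)} = -84$ ($I{\left(x \right)} = \left(-3\right) 28 = -84$)
$s = 25$ ($s = 6 - -19 = 6 + 19 = 25$)
$f = 258$ ($f = 36 - 6 \left(508 - 545\right) = 36 - -222 = 36 + 222 = 258$)
$q{\left(M \right)} = 19$ ($q{\left(M \right)} = \frac{19 \cdot 3}{3} = \frac{1}{3} \cdot 57 = 19$)
$q{\left(s \right)} + \left(-843 + I{\left(40 \right)}\right) \left(532 + f\right) = 19 + \left(-843 - 84\right) \left(532 + 258\right) = 19 - 732330 = -732311$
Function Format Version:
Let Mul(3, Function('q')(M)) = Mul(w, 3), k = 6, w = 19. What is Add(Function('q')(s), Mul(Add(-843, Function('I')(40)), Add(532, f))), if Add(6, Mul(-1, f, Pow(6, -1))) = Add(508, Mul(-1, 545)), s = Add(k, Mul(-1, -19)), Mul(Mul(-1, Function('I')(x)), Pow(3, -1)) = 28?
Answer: -732311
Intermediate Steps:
Function('I')(x) = -84 (Function('I')(x) = Mul(-3, 28) = -84)
s = 25 (s = Add(6, Mul(-1, -19)) = Add(6, 19) = 25)
f = 258 (f = Add(36, Mul(-6, Add(508, Mul(-1, 545)))) = Add(36, Mul(-6, Add(508, -545))) = Add(36, Mul(-6, -37)) = Add(36, 222) = 258)
Function('q')(M) = 19 (Function('q')(M) = Mul(Rational(1, 3), Mul(19, 3)) = Mul(Rational(1, 3), 57) = 19)
Add(Function('q')(s), Mul(Add(-843, Function('I')(40)), Add(532, f))) = Add(19, Mul(Add(-843, -84), Add(532, 258))) = Add(19, Mul(-927, 790)) = Add(19, -732330) = -732311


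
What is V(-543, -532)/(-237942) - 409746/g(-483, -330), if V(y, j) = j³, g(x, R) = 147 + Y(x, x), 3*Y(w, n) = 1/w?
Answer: -27299985114283/12670530471 ≈ -2154.6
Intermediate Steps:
Y(w, n) = 1/(3*w)
g(x, R) = 147 + 1/(3*x)
V(-543, -532)/(-237942) - 409746/g(-483, -330) = (-532)³/(-237942) - 409746/(147 + (⅓)/(-483)) = -150568768*(-1/237942) - 409746/(147 + (⅓)*(-1/483)) = 75284384/118971 - 409746/(147 - 1/1449) = 75284384/118971 - 409746/213002/1449 = 75284384/118971 - 409746*1449/213002 = 75284384/118971 - 296860977/106501 = -27299985114283/12670530471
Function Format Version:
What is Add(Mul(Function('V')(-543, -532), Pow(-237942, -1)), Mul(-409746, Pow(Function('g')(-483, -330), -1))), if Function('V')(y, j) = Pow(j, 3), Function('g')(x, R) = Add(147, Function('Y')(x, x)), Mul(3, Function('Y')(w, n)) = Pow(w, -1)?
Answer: Rational(-27299985114283, 12670530471) ≈ -2154.6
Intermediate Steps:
Function('Y')(w, n) = Mul(Rational(1, 3), Pow(w, -1))
Function('g')(x, R) = Add(147, Mul(Rational(1, 3), Pow(x, -1)))
Add(Mul(Function('V')(-543, -532), Pow(-237942, -1)), Mul(-409746, Pow(Function('g')(-483, -330), -1))) = Add(Mul(Pow(-532, 3), Pow(-237942, -1)), Mul(-409746, Pow(Add(147, Mul(Rational(1, 3), Pow(-483, -1))), -1))) = Add(Mul(-150568768, Rational(-1, 237942)), Mul(-409746, Pow(Add(147, Mul(Rational(1, 3), Rational(-1, 483))), -1))) = Add(Rational(75284384, 118971), Mul(-409746, Pow(Add(147, Rational(-1, 1449)), -1))) = Add(Rational(75284384, 118971), Mul(-409746, Pow(Rational(213002, 1449), -1))) = Add(Rational(75284384, 118971), Mul(-409746, Rational(1449, 213002))) = Add(Rational(75284384, 118971), Rational(-296860977, 106501)) = Rational(-27299985114283, 12670530471)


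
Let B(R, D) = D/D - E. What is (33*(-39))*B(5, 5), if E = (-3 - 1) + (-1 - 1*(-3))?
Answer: -3861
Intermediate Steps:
E = -2 (E = -4 + (-1 + 3) = -4 + 2 = -2)
B(R, D) = 3 (B(R, D) = D/D - 1*(-2) = 1 + 2 = 3)
(33*(-39))*B(5, 5) = (33*(-39))*3 = -1287*3 = -3861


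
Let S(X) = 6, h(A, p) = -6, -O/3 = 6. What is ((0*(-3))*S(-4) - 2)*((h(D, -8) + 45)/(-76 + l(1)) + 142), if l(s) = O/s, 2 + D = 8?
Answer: -13309/47 ≈ -283.17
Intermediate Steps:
O = -18 (O = -3*6 = -18)
D = 6 (D = -2 + 8 = 6)
l(s) = -18/s
((0*(-3))*S(-4) - 2)*((h(D, -8) + 45)/(-76 + l(1)) + 142) = ((0*(-3))*6 - 2)*((-6 + 45)/(-76 - 18/1) + 142) = (0*6 - 2)*(39/(-76 - 18*1) + 142) = (0 - 2)*(39/(-76 - 18) + 142) = -2*(39/(-94) + 142) = -2*(39*(-1/94) + 142) = -2*(-39/94 + 142) = -2*13309/94 = -13309/47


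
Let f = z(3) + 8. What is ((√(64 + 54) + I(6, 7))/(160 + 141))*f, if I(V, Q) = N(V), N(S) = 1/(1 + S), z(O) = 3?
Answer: 11/2107 + 11*√118/301 ≈ 0.40220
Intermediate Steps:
I(V, Q) = 1/(1 + V)
f = 11 (f = 3 + 8 = 11)
((√(64 + 54) + I(6, 7))/(160 + 141))*f = ((√(64 + 54) + 1/(1 + 6))/(160 + 141))*11 = ((√118 + 1/7)/301)*11 = ((√118 + ⅐)*(1/301))*11 = ((⅐ + √118)*(1/301))*11 = (1/2107 + √118/301)*11 = 11/2107 + 11*√118/301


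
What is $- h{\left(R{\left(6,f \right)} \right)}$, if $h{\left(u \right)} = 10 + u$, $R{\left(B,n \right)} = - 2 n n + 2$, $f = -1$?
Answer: $-10$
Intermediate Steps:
$R{\left(B,n \right)} = 2 - 2 n^{2}$ ($R{\left(B,n \right)} = - 2 n^{2} + 2 = 2 - 2 n^{2}$)
$- h{\left(R{\left(6,f \right)} \right)} = - (10 + \left(2 - 2 \left(-1\right)^{2}\right)) = - (10 + \left(2 - 2\right)) = - (10 + 0) = \left(-1\right) 10 = -10$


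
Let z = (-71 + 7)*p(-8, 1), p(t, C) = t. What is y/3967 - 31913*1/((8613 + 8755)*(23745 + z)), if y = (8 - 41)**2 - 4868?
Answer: -1592202580575/1671279549992 ≈ -0.95268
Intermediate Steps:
z = 512 (z = (-71 + 7)*(-8) = -64*(-8) = 512)
y = -3779 (y = (-33)**2 - 4868 = 1089 - 4868 = -3779)
y/3967 - 31913*1/((8613 + 8755)*(23745 + z)) = -3779/3967 - 31913*1/((8613 + 8755)*(23745 + 512)) = -3779*1/3967 - 31913/(17368*24257) = -3779/3967 - 31913/421295576 = -1592202580575/1671279549992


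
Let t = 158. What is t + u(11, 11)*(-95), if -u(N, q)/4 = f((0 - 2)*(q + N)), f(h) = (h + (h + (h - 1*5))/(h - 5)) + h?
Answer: -1595478/49 ≈ -32561.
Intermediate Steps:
f(h) = 2*h + (-5 + 2*h)/(-5 + h) (f(h) = (h + (h + (h - 5))/(-5 + h)) + h = (h + (h + (-5 + h))/(-5 + h)) + h = (h + (-5 + 2*h)/(-5 + h)) + h = 2*h + (-5 + 2*h)/(-5 + h))
u(N, q) = -4*(-5 + 2*(-2*N - 2*q)² + 16*N + 16*q)/(-5 - 2*N - 2*q) (u(N, q) = -4*(-5 - 8*(0 - 2)*(q + N) + 2*((0 - 2)*(q + N))²)/(-5 + (0 - 2)*(q + N)) = -4*(-5 - (-16)*(N + q) + 2*(-2*(N + q))²)/(-5 - 2*(N + q)) = -4*(-5 - 8*(-2*N - 2*q) + 2*(-2*N - 2*q)²)/(-5 + (-2*N - 2*q)) = -4*(-5 + (16*N + 16*q) + 2*(-2*N - 2*q)²)/(-5 - 2*N - 2*q) = -4*(-5 + 2*(-2*N - 2*q)² + 16*N + 16*q)/(-5 - 2*N - 2*q))
t + u(11, 11)*(-95) = 158 + (4*(-5 + 8*(11 + 11)² + 16*11 + 16*11)/(5 + 2*11 + 2*11))*(-95) = 158 + (4*(-5 + 8*22² + 176 + 176)/(5 + 22 + 22))*(-95) = 158 + (4*(-5 + 8*484 + 176 + 176)/49)*(-95) = 158 + (4*(1/49)*(-5 + 3872 + 176 + 176))*(-95) = 158 + (4*(1/49)*4219)*(-95) = 158 + (16876/49)*(-95) = 158 - 1603220/49 = -1595478/49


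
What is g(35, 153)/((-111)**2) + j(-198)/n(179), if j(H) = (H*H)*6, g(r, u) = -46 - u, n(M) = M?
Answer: 2898159283/2205459 ≈ 1314.1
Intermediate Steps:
j(H) = 6*H**2 (j(H) = H**2*6 = 6*H**2)
g(35, 153)/((-111)**2) + j(-198)/n(179) = (-46 - 1*153)/((-111)**2) + (6*(-198)**2)/179 = (-46 - 153)/12321 + (6*39204)*(1/179) = -199*1/12321 + 235224*(1/179) = -199/12321 + 235224/179 = 2898159283/2205459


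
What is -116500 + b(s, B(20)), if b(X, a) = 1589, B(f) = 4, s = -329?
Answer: -114911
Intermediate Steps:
-116500 + b(s, B(20)) = -116500 + 1589 = -114911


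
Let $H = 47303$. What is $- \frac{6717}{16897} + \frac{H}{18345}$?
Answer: $\frac{676055426}{309975465} \approx 2.181$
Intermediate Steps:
$- \frac{6717}{16897} + \frac{H}{18345} = - \frac{6717}{16897} + \frac{47303}{18345} = \frac{676055426}{309975465}$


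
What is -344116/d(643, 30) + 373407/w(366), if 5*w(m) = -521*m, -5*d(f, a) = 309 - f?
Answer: -54785684595/10614854 ≈ -5161.2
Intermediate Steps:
d(f, a) = -309/5 + f/5 (d(f, a) = -(309 - f)/5 = -309/5 + f/5)
w(m) = -521*m/5 (w(m) = (-521*m)/5 = -521*m/5)
-344116/d(643, 30) + 373407/w(366) = -344116/(-309/5 + (1/5)*643) + 373407/((-521/5*366)) = -344116/(-309/5 + 643/5) + 373407/(-190686/5) = -344116/334/5 + 373407*(-5/190686) = -344116*5/334 - 622345/63562 = -860290/167 - 622345/63562 = -54785684595/10614854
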